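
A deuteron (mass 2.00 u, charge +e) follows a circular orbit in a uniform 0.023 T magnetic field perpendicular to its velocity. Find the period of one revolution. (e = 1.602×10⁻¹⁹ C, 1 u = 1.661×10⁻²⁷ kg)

The cyclotron period depends only on m, q, B: T = 2πm/(|q|B).
T = 2π(3.322×10⁻²⁷)/((1.602×10⁻¹⁹)(0.023)) ≈ 5.7×10⁻⁶ s.

T ≈ 5.7×10⁻⁶ s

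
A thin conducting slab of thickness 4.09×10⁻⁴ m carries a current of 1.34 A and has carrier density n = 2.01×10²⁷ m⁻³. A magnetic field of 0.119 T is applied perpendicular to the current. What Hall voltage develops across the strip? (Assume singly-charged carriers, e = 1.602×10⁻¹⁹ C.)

V_H ≈ 1.21×10⁻⁶ V

V_H = IB/(n e t).
V_H = (1.34)(0.119)/((2.01×10²⁷)(1.602×10⁻¹⁹)(4.09×10⁻⁴)) ≈ 1.21×10⁻⁶ V.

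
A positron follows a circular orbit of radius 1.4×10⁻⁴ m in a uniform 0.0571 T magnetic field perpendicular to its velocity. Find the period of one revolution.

T ≈ 6.26×10⁻¹⁰ s

The cyclotron period depends only on m, q, B: T = 2πm/(|q|B).
T = 2π(9.109×10⁻³¹)/((1.602×10⁻¹⁹)(0.0571)) ≈ 6.26×10⁻¹⁰ s.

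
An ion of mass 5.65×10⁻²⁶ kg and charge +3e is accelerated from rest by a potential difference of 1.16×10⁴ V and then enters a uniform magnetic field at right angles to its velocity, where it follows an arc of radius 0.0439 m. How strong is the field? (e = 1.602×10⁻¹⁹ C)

B ≈ 1.19 T

v = √(2|q|V/m) = √(2·4.806×10⁻¹⁹·1.16×10⁴/5.65×10⁻²⁶) ≈ 4.442×10⁵ m/s.
B = mv/(|q|r) = (5.65×10⁻²⁶)(4.442×10⁵)/((4.806×10⁻¹⁹)(0.0439)) ≈ 1.19 T.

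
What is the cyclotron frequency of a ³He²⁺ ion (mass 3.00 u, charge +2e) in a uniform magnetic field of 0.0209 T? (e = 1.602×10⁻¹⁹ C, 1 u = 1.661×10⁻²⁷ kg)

f ≈ 2.14×10⁵ Hz

f = |q|B/(2πm).
f = (3.204×10⁻¹⁹)(0.0209)/(2π·4.983×10⁻²⁷) ≈ 2.14×10⁵ Hz.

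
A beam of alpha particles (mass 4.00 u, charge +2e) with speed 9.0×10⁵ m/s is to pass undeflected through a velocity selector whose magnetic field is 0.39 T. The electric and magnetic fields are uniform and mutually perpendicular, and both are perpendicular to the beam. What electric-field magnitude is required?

For straight-line motion qE = qvB, so E = vB.
E = 9.0×10⁵ × 0.39 = 3.5×10⁵ V/m.

E = 3.5×10⁵ V/m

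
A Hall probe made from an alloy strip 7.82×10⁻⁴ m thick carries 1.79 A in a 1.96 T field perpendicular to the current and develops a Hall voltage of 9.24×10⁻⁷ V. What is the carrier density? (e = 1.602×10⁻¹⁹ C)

From V_H = IB/(n e t), n = IB/(V_H e t).
n = (1.79)(1.96)/((9.24×10⁻⁷)(1.602×10⁻¹⁹)(7.82×10⁻⁴)) ≈ 3.03×10²⁸ m⁻³.

n ≈ 3.03×10²⁸ m⁻³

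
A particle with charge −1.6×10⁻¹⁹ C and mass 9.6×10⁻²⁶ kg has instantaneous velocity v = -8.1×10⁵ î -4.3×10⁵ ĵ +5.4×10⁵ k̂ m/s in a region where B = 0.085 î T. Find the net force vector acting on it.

F ≈ (0, -7.34×10⁻¹⁵, -5.85×10⁻¹⁵) N

v×B = (0, 4.59×10⁴, 3.66×10⁴) N/C.
F = q v×B = (−1.6×10⁻¹⁹ C)·(0, 4.59×10⁴, 3.66×10⁴) = (0, -7.34×10⁻¹⁵, -5.85×10⁻¹⁵) N.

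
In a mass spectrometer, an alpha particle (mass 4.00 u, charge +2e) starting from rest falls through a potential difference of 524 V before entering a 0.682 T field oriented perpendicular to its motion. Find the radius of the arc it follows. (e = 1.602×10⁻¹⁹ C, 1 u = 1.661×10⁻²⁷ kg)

r ≈ 6.84×10⁻³ m

Acceleration: |q|V = ½mv² ⇒ v = √(2|q|V/m) = √(2·3.204×10⁻¹⁹·524/6.644×10⁻²⁷) ≈ 2.248×10⁵ m/s.
In the field: r = mv/(|q|B) = (6.644×10⁻²⁷)(2.248×10⁵)/((3.204×10⁻¹⁹)(0.682)) ≈ 6.84×10⁻³ m.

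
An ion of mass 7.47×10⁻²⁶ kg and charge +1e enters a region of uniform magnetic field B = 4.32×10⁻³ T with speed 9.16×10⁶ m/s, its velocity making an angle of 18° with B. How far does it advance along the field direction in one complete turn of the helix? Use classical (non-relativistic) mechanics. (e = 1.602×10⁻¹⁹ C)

p ≈ 5910 m

v∥ = v cosθ = 9.16×10⁶·cos18° ≈ 8.712×10⁶ m/s.
T = 2πm/(|q|B) = 2π(7.47×10⁻²⁶)/((1.602×10⁻¹⁹)(4.32×10⁻³)) ≈ 6.782×10⁻⁴ s.
pitch = v∥ T = (8.712×10⁶)(6.782×10⁻⁴) ≈ 5910 m.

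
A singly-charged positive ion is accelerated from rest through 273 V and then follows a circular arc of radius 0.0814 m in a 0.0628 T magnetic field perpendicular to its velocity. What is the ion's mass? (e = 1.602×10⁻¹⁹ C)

m ≈ 7.67×10⁻²⁷ kg

Combine |q|V = ½mv² and r = mv/(|q|B): eliminate v to get m = qB²r²/(2V).
m = (1.602×10⁻¹⁹)(0.0628)²(0.0814)²/(2·273) ≈ 7.67×10⁻²⁷ kg.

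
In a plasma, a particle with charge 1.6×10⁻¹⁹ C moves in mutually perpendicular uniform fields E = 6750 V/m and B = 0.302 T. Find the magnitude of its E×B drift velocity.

v_d ≈ 2.24×10⁴ m/s

In crossed fields the guiding centre drifts at v_d = |E×B|/B² = E/B, independent of charge and mass.
v_d = 6750/0.302 = 2.24×10⁴ m/s.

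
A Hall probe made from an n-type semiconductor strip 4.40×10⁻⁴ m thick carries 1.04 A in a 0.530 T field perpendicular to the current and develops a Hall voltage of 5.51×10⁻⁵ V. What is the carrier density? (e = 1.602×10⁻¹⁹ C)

n ≈ 1.42×10²⁶ m⁻³

From V_H = IB/(n e t), n = IB/(V_H e t).
n = (1.04)(0.530)/((5.51×10⁻⁵)(1.602×10⁻¹⁹)(4.40×10⁻⁴)) ≈ 1.42×10²⁶ m⁻³.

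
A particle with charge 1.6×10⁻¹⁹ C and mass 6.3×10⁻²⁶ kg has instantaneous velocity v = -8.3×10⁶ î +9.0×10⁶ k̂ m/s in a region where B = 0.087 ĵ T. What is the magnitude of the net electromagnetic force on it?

|F| ≈ 1.70×10⁻¹³ N

v×B = (-7.83×10⁵, 0, -7.22×10⁵) N/C.
F = q v×B = (1.6×10⁻¹⁹ C)·(-7.83×10⁵, 0, -7.22×10⁵) = (-1.25×10⁻¹³, 0, -1.16×10⁻¹³) N.
|F| = 1.70×10⁻¹³ N.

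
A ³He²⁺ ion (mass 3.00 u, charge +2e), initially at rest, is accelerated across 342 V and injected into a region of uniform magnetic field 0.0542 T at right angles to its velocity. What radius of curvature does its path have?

r ≈ 0.0602 m

Acceleration: |q|V = ½mv² ⇒ v = √(2|q|V/m) = √(2·3.204×10⁻¹⁹·342/4.983×10⁻²⁷) ≈ 2.097×10⁵ m/s.
In the field: r = mv/(|q|B) = (4.983×10⁻²⁷)(2.097×10⁵)/((3.204×10⁻¹⁹)(0.0542)) ≈ 0.0602 m.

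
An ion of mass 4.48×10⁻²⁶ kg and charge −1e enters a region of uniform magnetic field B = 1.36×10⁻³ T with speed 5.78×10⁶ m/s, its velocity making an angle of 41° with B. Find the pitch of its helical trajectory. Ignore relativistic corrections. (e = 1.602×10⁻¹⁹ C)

v∥ = v cosθ = 5.78×10⁶·cos41° ≈ 4.362×10⁶ m/s.
T = 2πm/(|q|B) = 2π(4.48×10⁻²⁶)/((1.602×10⁻¹⁹)(1.36×10⁻³)) ≈ 1.292×10⁻³ s.
pitch = v∥ T = (4.362×10⁶)(1.292×10⁻³) ≈ 5640 m.

p ≈ 5640 m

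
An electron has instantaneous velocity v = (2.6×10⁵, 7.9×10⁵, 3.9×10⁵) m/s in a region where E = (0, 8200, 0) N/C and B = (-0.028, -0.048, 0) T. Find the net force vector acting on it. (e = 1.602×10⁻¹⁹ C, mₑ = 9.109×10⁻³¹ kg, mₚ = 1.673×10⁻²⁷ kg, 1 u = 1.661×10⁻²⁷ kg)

v×B = (1.87×10⁴, -1.09×10⁴, 9640) N/C.
E + v×B = (1.87×10⁴, -2720, 9640) N/C.
F = q(E + v×B) = (−1.602×10⁻¹⁹ C)·(1.87×10⁴, -2720, 9640) = (-3.00×10⁻¹⁵, 4.36×10⁻¹⁶, -1.54×10⁻¹⁵) N.

F ≈ (-3.00×10⁻¹⁵, 4.36×10⁻¹⁶, -1.54×10⁻¹⁵) N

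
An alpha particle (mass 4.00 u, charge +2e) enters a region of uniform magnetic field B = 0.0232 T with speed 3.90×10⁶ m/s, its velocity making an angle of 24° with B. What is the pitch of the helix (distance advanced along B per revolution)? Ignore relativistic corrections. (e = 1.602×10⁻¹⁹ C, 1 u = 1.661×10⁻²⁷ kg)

p ≈ 20.0 m

v∥ = v cosθ = 3.90×10⁶·cos24° ≈ 3.563×10⁶ m/s.
T = 2πm/(|q|B) = 2π(6.644×10⁻²⁷)/((3.204×10⁻¹⁹)(0.0232)) ≈ 5.616×10⁻⁶ s.
pitch = v∥ T = (3.563×10⁶)(5.616×10⁻⁶) ≈ 20.0 m.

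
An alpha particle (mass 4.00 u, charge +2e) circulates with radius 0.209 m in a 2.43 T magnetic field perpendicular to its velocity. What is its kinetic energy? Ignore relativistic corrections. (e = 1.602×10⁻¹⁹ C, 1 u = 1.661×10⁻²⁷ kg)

v = |q|Br/m, then KE = ½mv² = (qBr)²/(2m).
v = (3.204×10⁻¹⁹)(2.43)(0.209)/6.644×10⁻²⁷ ≈ 2.449×10⁷ m/s.
KE = ½(6.644×10⁻²⁷)(2.449×10⁷)² ≈ 1.99×10⁻¹² J = 1.24×10⁷ eV.

KE ≈ 1.24×10⁷ eV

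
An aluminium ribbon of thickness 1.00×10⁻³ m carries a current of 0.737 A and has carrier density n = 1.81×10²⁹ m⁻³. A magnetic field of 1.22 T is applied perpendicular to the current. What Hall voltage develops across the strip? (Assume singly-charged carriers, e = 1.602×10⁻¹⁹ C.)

V_H = IB/(n e t).
V_H = (0.737)(1.22)/((1.81×10²⁹)(1.602×10⁻¹⁹)(1.00×10⁻³)) ≈ 3.10×10⁻⁸ V.

V_H ≈ 3.10×10⁻⁸ V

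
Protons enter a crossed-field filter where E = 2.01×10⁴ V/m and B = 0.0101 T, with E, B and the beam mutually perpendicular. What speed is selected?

Straight-line motion ⇒ electric and magnetic forces cancel, so E = vB.
v = E/B = 2.01×10⁴/0.0101 = 1.99×10⁶ m/s.
The result is independent of the particle's charge and mass.

v = 1.99×10⁶ m/s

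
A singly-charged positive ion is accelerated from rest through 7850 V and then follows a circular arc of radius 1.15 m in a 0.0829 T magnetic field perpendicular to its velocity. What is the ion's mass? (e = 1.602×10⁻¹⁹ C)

Combine |q|V = ½mv² and r = mv/(|q|B): eliminate v to get m = qB²r²/(2V).
m = (1.602×10⁻¹⁹)(0.0829)²(1.15)²/(2·7850) ≈ 9.27×10⁻²⁶ kg.

m ≈ 9.27×10⁻²⁶ kg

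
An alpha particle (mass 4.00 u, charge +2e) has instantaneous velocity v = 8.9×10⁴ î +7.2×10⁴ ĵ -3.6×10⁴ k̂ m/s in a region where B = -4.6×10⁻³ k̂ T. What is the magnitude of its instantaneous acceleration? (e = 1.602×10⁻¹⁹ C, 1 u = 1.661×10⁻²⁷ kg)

|a| ≈ 2.54×10¹⁰ m/s²

v×B = (-331, 409, 0) N/C.
F = q v×B = (3.204×10⁻¹⁹ C)·(-331, 409, 0) = (-1.06×10⁻¹⁶, 1.31×10⁻¹⁶, 0) N.
|a| = |F|/m = 1.687×10⁻¹⁶/6.644×10⁻²⁷ ≈ 2.54×10¹⁰ m/s².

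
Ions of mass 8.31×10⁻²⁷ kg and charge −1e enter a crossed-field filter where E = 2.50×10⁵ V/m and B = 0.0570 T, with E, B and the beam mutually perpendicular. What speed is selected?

v = 4.39×10⁶ m/s

Straight-line motion ⇒ electric and magnetic forces cancel, so E = vB.
v = E/B = 2.50×10⁵/0.0570 = 4.39×10⁶ m/s.
The result is independent of the particle's charge and mass.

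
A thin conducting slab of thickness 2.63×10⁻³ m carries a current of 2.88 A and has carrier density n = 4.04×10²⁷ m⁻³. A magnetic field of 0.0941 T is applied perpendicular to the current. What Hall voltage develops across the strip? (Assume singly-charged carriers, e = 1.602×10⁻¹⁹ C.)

V_H = IB/(n e t).
V_H = (2.88)(0.0941)/((4.04×10²⁷)(1.602×10⁻¹⁹)(2.63×10⁻³)) ≈ 1.59×10⁻⁷ V.

V_H ≈ 1.59×10⁻⁷ V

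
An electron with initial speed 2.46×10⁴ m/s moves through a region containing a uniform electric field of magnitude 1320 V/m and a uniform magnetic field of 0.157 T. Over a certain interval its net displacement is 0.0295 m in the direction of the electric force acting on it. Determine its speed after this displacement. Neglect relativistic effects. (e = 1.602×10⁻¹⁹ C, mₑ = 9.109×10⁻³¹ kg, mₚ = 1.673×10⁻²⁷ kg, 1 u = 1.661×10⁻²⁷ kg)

B does no work; ΔKE = |q|E d.
½mv_f² = ½mv₀² + |q|Ed = ½(9.109×10⁻³¹)(2.46×10⁴)² + (1.602×10⁻¹⁹)(1320)(0.0295) ≈ 2.756×10⁻²² J + 6.238×10⁻¹⁸ J ≈ 6.238×10⁻¹⁸ J.
v_f = √(2·6.238×10⁻¹⁸/9.109×10⁻³¹) ≈ 3.70×10⁶ m/s.

v_f ≈ 3.70×10⁶ m/s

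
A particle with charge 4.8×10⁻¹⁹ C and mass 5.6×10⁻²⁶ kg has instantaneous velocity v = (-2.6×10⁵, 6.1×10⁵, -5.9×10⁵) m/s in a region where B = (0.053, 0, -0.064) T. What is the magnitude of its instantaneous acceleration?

v×B = (-3.90×10⁴, -4.79×10⁴, -3.23×10⁴) N/C.
F = q v×B = (4.8×10⁻¹⁹ C)·(-3.90×10⁴, -4.79×10⁴, -3.23×10⁴) = (-1.87×10⁻¹⁴, -2.30×10⁻¹⁴, -1.55×10⁻¹⁴) N.
|a| = |F|/m = 3.348×10⁻¹⁴/5.6×10⁻²⁶ ≈ 5.98×10¹¹ m/s².

|a| ≈ 5.98×10¹¹ m/s²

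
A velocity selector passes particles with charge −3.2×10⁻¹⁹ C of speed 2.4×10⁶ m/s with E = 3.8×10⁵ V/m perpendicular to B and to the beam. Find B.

Balance of forces in the selector: qE = qvB ⇒ B = E/v.
B = 3.8×10⁵/2.4×10⁶ = 0.16 T.

B = 0.16 T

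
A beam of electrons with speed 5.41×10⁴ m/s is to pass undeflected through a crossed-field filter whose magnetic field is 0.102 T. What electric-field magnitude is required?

For straight-line motion qE = qvB, so E = vB.
E = 5.41×10⁴ × 0.102 = 5520 V/m.

E = 5520 V/m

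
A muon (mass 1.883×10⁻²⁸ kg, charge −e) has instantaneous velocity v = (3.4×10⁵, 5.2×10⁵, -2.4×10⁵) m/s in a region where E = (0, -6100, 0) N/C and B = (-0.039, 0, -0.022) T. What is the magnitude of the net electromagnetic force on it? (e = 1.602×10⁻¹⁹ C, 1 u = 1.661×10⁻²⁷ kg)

v×B = (-1.14×10⁴, 1.68×10⁴, 2.03×10⁴) N/C.
E + v×B = (-1.14×10⁴, 1.07×10⁴, 2.03×10⁴) N/C.
F = q(E + v×B) = (−1.602×10⁻¹⁹ C)·(-1.14×10⁴, 1.07×10⁴, 2.03×10⁴) = (1.83×10⁻¹⁵, -1.72×10⁻¹⁵, -3.25×10⁻¹⁵) N.
|F| = 4.11×10⁻¹⁵ N.

|F| ≈ 4.11×10⁻¹⁵ N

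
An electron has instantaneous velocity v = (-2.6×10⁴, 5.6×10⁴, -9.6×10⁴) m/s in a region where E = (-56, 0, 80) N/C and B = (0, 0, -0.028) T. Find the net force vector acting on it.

v×B = (-1570, -728, 0) N/C.
E + v×B = (-1620, -728, 80.0) N/C.
F = q(E + v×B) = (−1.602×10⁻¹⁹ C)·(-1620, -728, 80.0) = (2.60×10⁻¹⁶, 1.17×10⁻¹⁶, -1.28×10⁻¹⁷) N.

F ≈ (2.60×10⁻¹⁶, 1.17×10⁻¹⁶, -1.28×10⁻¹⁷) N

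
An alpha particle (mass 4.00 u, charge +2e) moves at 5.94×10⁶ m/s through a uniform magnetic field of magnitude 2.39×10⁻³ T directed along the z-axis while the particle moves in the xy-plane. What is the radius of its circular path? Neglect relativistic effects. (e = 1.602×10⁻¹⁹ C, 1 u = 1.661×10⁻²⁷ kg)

r ≈ 51.5 m

The magnetic force provides the centripetal force: |q|vB = mv²/r.
r = mv/(|q|B) = (6.644×10⁻²⁷)(5.94×10⁶)/((3.204×10⁻¹⁹)(2.39×10⁻³)) ≈ 51.5 m.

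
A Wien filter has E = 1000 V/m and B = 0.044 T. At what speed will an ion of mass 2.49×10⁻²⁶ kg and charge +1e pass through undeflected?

v = 2.3×10⁴ m/s

Straight-line motion ⇒ electric and magnetic forces cancel, so E = vB.
v = E/B = 1000/0.044 = 2.3×10⁴ m/s.
The result is independent of the particle's charge and mass.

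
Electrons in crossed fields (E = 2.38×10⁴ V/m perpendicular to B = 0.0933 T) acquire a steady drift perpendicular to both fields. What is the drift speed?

The steady drift has the magnetic force balancing the electric force, so v_d = E/B.
v_d = 2.38×10⁴/0.0933 = 2.55×10⁵ m/s.

v_d ≈ 2.55×10⁵ m/s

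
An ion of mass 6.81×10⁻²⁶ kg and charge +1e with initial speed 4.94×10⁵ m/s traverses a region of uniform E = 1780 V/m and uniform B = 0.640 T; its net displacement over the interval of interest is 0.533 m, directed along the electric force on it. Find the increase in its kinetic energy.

The magnetic force is always ⟂ v and does no work; only the electric force changes KE.
ΔKE = F_E · d = |q|E d = (1.602×10⁻¹⁹)(1780)(0.533) ≈ 1.52×10⁻¹⁶ J.

ΔKE ≈ 1.52×10⁻¹⁶ J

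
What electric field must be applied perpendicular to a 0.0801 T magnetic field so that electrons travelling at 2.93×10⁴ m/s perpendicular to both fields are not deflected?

For straight-line motion qE = qvB, so E = vB.
E = 2.93×10⁴ × 0.0801 = 2350 V/m.

E = 2350 V/m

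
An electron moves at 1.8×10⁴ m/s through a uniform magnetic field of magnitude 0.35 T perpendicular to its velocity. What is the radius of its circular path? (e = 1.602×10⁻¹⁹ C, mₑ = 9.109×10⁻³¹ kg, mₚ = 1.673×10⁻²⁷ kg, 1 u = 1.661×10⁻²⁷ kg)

The magnetic force provides the centripetal force: |q|vB = mv²/r.
r = mv/(|q|B) = (9.109×10⁻³¹)(1.8×10⁴)/((1.602×10⁻¹⁹)(0.35)) ≈ 2.9×10⁻⁷ m.

r ≈ 2.9×10⁻⁷ m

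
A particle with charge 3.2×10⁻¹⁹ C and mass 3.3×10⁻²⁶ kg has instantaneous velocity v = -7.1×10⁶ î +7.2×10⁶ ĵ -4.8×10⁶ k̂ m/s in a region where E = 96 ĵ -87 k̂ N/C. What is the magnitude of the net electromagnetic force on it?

Only an electric field acts, so F = qE = (3.2×10⁻¹⁹ C)·(0, 96.0, -87.0) = (0, 3.07×10⁻¹⁷, -2.78×10⁻¹⁷) N.
|F| = 4.15×10⁻¹⁷ N.

|F| ≈ 4.15×10⁻¹⁷ N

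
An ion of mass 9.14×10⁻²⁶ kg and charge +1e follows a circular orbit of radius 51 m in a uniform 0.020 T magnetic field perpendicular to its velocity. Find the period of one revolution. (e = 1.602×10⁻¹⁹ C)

The cyclotron period depends only on m, q, B: T = 2πm/(|q|B).
T = 2π(9.14×10⁻²⁶)/((1.602×10⁻¹⁹)(0.020)) ≈ 1.8×10⁻⁴ s.

T ≈ 1.8×10⁻⁴ s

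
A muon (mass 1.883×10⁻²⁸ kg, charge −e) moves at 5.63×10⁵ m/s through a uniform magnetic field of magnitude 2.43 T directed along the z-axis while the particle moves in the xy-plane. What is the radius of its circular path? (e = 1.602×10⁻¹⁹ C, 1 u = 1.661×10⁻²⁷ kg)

The magnetic force provides the centripetal force: |q|vB = mv²/r.
r = mv/(|q|B) = (1.883×10⁻²⁸)(5.63×10⁵)/((1.602×10⁻¹⁹)(2.43)) ≈ 2.72×10⁻⁴ m.

r ≈ 2.72×10⁻⁴ m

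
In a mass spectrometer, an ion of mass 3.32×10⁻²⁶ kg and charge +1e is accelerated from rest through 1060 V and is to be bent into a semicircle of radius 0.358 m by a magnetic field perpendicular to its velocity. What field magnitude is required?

v = √(2|q|V/m) = √(2·1.602×10⁻¹⁹·1060/3.32×10⁻²⁶) ≈ 1.011×10⁵ m/s.
B = mv/(|q|r) = (3.32×10⁻²⁶)(1.011×10⁵)/((1.602×10⁻¹⁹)(0.358)) ≈ 0.0585 T.

B ≈ 0.0585 T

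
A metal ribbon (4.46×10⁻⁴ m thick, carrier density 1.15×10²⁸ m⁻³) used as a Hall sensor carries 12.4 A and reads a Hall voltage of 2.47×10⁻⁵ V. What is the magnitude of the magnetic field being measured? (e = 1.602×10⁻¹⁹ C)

B ≈ 1.64 T

From V_H = IB/(n e t), B = V_H n e t / I.
B = (2.47×10⁻⁵)(1.15×10²⁸)(1.602×10⁻¹⁹)(4.46×10⁻⁴)/12.4 ≈ 1.64 T.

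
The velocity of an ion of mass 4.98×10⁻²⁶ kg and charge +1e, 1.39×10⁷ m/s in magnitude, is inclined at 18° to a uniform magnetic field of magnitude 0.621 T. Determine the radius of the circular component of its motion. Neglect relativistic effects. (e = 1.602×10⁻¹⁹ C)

v⊥ = v sinθ = 1.39×10⁷·sin18° ≈ 4.295×10⁶ m/s.
r = m v⊥/(|q|B) = (4.98×10⁻²⁶)(4.295×10⁶)/((1.602×10⁻¹⁹)(0.621)) ≈ 2.15 m.

r ≈ 2.15 m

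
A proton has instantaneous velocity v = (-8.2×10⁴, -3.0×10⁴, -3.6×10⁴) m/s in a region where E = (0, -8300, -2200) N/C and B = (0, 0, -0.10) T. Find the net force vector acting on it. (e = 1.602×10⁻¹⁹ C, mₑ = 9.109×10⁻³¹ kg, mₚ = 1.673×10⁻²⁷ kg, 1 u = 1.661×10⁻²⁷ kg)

F ≈ (4.81×10⁻¹⁶, -2.64×10⁻¹⁵, -3.52×10⁻¹⁶) N

v×B = (3000, -8200, 0) N/C.
E + v×B = (3000, -1.65×10⁴, -2200) N/C.
F = q(E + v×B) = (1.602×10⁻¹⁹ C)·(3000, -1.65×10⁴, -2200) = (4.81×10⁻¹⁶, -2.64×10⁻¹⁵, -3.52×10⁻¹⁶) N.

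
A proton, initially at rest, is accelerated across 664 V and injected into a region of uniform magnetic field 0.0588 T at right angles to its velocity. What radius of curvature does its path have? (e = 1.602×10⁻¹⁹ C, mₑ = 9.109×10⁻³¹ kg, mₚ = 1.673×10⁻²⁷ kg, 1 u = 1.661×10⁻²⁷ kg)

Acceleration: |q|V = ½mv² ⇒ v = √(2|q|V/m) = √(2·1.602×10⁻¹⁹·664/1.673×10⁻²⁷) ≈ 3.566×10⁵ m/s.
In the field: r = mv/(|q|B) = (1.673×10⁻²⁷)(3.566×10⁵)/((1.602×10⁻¹⁹)(0.0588)) ≈ 0.0633 m.

r ≈ 0.0633 m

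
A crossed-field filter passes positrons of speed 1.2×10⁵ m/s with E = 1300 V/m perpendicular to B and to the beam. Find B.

B = 0.011 T

Balance of forces in the selector: qE = qvB ⇒ B = E/v.
B = 1300/1.2×10⁵ = 0.011 T.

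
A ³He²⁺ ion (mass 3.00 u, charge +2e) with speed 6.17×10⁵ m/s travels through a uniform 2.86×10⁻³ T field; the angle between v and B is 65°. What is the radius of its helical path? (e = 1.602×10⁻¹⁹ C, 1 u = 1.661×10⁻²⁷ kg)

v⊥ = v sinθ = 6.17×10⁵·sin65° ≈ 5.592×10⁵ m/s.
r = m v⊥/(|q|B) = (4.983×10⁻²⁷)(5.592×10⁵)/((3.204×10⁻¹⁹)(2.86×10⁻³)) ≈ 3.04 m.

r ≈ 3.04 m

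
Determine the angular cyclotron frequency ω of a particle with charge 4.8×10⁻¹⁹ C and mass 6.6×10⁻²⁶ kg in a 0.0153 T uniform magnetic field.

ω = |q|B/m.
ω = (4.8×10⁻¹⁹)(0.0153)/6.6×10⁻²⁶ ≈ 1.11×10⁵ rad/s.

ω ≈ 1.11×10⁵ rad/s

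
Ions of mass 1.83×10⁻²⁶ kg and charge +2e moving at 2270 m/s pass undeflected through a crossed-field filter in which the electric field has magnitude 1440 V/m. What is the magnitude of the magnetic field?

B = 0.634 T

Balance of forces in the selector: qE = qvB ⇒ B = E/v.
B = 1440/2270 = 0.634 T.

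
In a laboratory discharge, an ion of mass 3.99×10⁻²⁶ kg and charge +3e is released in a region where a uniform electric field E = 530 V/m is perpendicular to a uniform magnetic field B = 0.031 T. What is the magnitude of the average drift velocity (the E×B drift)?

The steady drift has the magnetic force balancing the electric force, so v_d = E/B.
v_d = 530/0.031 = 1.7×10⁴ m/s.

v_d ≈ 1.7×10⁴ m/s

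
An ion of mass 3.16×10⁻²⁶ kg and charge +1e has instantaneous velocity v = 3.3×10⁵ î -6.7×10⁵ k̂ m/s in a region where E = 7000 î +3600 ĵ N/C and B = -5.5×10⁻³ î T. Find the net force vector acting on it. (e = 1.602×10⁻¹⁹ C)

F ≈ (1.12×10⁻¹⁵, 1.17×10⁻¹⁵, 0) N

v×B = (0, 3680, 0) N/C.
E + v×B = (7000, 7280, 0) N/C.
F = q(E + v×B) = (1.602×10⁻¹⁹ C)·(7000, 7280, 0) = (1.12×10⁻¹⁵, 1.17×10⁻¹⁵, 0) N.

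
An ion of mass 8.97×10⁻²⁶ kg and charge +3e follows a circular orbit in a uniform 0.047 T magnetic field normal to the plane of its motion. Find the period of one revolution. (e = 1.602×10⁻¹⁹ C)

T ≈ 2.5×10⁻⁵ s

The cyclotron period depends only on m, q, B: T = 2πm/(|q|B).
T = 2π(8.97×10⁻²⁶)/((4.806×10⁻¹⁹)(0.047)) ≈ 2.5×10⁻⁵ s.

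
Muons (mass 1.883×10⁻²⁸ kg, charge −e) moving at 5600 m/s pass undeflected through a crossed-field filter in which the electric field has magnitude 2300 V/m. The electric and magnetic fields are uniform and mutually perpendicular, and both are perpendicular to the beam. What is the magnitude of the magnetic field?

Balance of forces in the selector: qE = qvB ⇒ B = E/v.
B = 2300/5600 = 0.41 T.

B = 0.41 T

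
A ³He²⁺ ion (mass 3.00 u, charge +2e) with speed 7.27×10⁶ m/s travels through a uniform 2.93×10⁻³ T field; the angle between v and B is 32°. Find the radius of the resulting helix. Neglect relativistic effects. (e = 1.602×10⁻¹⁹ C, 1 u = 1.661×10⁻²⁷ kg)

v⊥ = v sinθ = 7.27×10⁶·sin32° ≈ 3.853×10⁶ m/s.
r = m v⊥/(|q|B) = (4.983×10⁻²⁷)(3.853×10⁶)/((3.204×10⁻¹⁹)(2.93×10⁻³)) ≈ 20.4 m.

r ≈ 20.4 m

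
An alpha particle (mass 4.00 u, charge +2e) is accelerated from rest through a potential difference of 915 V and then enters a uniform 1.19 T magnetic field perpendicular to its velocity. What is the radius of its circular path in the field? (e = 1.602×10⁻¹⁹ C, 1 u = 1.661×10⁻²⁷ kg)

r ≈ 5.18×10⁻³ m

Acceleration: |q|V = ½mv² ⇒ v = √(2|q|V/m) = √(2·3.204×10⁻¹⁹·915/6.644×10⁻²⁷) ≈ 2.971×10⁵ m/s.
In the field: r = mv/(|q|B) = (6.644×10⁻²⁷)(2.971×10⁵)/((3.204×10⁻¹⁹)(1.19)) ≈ 5.18×10⁻³ m.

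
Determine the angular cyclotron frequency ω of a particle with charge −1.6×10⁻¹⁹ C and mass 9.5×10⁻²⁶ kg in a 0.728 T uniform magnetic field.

ω = |q|B/m.
ω = (1.6×10⁻¹⁹)(0.728)/9.5×10⁻²⁶ ≈ 1.23×10⁶ rad/s.

ω ≈ 1.23×10⁶ rad/s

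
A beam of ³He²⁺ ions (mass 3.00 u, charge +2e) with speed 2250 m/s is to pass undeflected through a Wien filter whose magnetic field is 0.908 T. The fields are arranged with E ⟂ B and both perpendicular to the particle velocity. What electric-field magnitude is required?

For straight-line motion qE = qvB, so E = vB.
E = 2250 × 0.908 = 2040 V/m.

E = 2040 V/m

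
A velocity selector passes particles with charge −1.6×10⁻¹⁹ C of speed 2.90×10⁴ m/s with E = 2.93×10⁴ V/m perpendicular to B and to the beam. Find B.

Balance of forces in the selector: qE = qvB ⇒ B = E/v.
B = 2.93×10⁴/2.90×10⁴ = 1.01 T.

B = 1.01 T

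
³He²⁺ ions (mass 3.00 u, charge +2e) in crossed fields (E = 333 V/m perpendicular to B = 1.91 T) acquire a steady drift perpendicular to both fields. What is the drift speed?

In crossed fields the guiding centre drifts at v_d = |E×B|/B² = E/B, independent of charge and mass.
v_d = 333/1.91 = 174 m/s.

v_d ≈ 174 m/s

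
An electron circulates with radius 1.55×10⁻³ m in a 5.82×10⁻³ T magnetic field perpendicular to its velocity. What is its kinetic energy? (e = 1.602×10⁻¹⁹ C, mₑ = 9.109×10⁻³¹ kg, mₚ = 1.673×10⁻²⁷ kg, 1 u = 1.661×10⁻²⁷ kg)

v = |q|Br/m, then KE = ½mv² = (qBr)²/(2m).
v = (1.602×10⁻¹⁹)(5.82×10⁻³)(1.55×10⁻³)/9.109×10⁻³¹ ≈ 1.587×10⁶ m/s.
KE = ½(9.109×10⁻³¹)(1.587×10⁶)² ≈ 1.15×10⁻¹⁸ J = 7.16 eV.

KE ≈ 7.16 eV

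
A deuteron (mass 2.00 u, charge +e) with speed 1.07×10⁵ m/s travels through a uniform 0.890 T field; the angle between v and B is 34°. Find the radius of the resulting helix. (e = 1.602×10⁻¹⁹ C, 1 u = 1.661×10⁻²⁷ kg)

v⊥ = v sinθ = 1.07×10⁵·sin34° ≈ 5.983×10⁴ m/s.
r = m v⊥/(|q|B) = (3.322×10⁻²⁷)(5.983×10⁴)/((1.602×10⁻¹⁹)(0.890)) ≈ 1.39×10⁻³ m.

r ≈ 1.39×10⁻³ m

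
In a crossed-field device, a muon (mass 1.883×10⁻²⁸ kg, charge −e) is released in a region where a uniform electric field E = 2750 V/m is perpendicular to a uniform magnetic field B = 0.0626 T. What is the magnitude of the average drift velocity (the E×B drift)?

The steady drift has the magnetic force balancing the electric force, so v_d = E/B.
v_d = 2750/0.0626 = 4.39×10⁴ m/s.

v_d ≈ 4.39×10⁴ m/s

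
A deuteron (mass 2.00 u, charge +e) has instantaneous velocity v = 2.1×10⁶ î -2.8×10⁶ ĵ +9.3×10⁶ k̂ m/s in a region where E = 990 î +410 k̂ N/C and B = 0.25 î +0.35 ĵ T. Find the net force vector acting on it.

v×B = (-3.26×10⁶, 2.32×10⁶, 1.44×10⁶) N/C.
E + v×B = (-3.25×10⁶, 2.32×10⁶, 1.44×10⁶) N/C.
F = q(E + v×B) = (1.602×10⁻¹⁹ C)·(-3.25×10⁶, 2.32×10⁶, 1.44×10⁶) = (-5.21×10⁻¹³, 3.72×10⁻¹³, 2.30×10⁻¹³) N.

F ≈ (-5.21×10⁻¹³, 3.72×10⁻¹³, 2.30×10⁻¹³) N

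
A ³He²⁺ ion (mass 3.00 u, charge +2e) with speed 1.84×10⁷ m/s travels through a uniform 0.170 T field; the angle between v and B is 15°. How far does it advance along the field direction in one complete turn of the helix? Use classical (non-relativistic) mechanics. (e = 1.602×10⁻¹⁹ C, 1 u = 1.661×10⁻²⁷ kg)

v∥ = v cosθ = 1.84×10⁷·cos15° ≈ 1.777×10⁷ m/s.
T = 2πm/(|q|B) = 2π(4.983×10⁻²⁷)/((3.204×10⁻¹⁹)(0.170)) ≈ 5.748×10⁻⁷ s.
pitch = v∥ T = (1.777×10⁷)(5.748×10⁻⁷) ≈ 10.2 m.

p ≈ 10.2 m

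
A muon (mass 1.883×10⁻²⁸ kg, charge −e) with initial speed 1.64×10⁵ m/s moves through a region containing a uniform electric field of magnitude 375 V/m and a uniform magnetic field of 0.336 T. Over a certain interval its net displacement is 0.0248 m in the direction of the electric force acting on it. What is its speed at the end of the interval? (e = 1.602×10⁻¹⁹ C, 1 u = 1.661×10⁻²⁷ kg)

v_f ≈ 2.07×10⁵ m/s

B does no work; ΔKE = |q|E d.
½mv_f² = ½mv₀² + |q|Ed = ½(1.883×10⁻²⁸)(1.64×10⁵)² + (1.602×10⁻¹⁹)(375)(0.0248) ≈ 2.532×10⁻¹⁸ J + 1.490×10⁻¹⁸ J ≈ 4.022×10⁻¹⁸ J.
v_f = √(2·4.022×10⁻¹⁸/1.883×10⁻²⁸) ≈ 2.07×10⁵ m/s.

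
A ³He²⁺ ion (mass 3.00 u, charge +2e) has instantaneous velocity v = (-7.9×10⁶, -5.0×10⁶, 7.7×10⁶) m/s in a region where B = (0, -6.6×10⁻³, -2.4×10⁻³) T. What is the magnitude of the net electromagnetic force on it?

v×B = (6.28×10⁴, -1.90×10⁴, 5.21×10⁴) N/C.
F = q v×B = (3.204×10⁻¹⁹ C)·(6.28×10⁴, -1.90×10⁴, 5.21×10⁴) = (2.01×10⁻¹⁴, -6.07×10⁻¹⁵, 1.67×10⁻¹⁴) N.
|F| = 2.69×10⁻¹⁴ N.

|F| ≈ 2.69×10⁻¹⁴ N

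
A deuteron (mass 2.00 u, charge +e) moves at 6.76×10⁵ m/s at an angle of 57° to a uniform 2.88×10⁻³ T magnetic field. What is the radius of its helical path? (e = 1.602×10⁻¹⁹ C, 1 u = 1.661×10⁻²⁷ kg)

r ≈ 4.08 m

v⊥ = v sinθ = 6.76×10⁵·sin57° ≈ 5.669×10⁵ m/s.
r = m v⊥/(|q|B) = (3.322×10⁻²⁷)(5.669×10⁵)/((1.602×10⁻¹⁹)(2.88×10⁻³)) ≈ 4.08 m.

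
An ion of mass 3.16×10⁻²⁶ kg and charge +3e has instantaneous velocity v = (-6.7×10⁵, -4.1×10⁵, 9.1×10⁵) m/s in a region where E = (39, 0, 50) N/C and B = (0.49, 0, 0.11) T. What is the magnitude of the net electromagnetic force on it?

v×B = (-4.51×10⁴, 5.20×10⁵, 2.01×10⁵) N/C.
E + v×B = (-4.51×10⁴, 5.20×10⁵, 2.01×10⁵) N/C.
F = q(E + v×B) = (4.806×10⁻¹⁹ C)·(-4.51×10⁴, 5.20×10⁵, 2.01×10⁵) = (-2.17×10⁻¹⁴, 2.50×10⁻¹³, 9.66×10⁻¹⁴) N.
|F| = 2.69×10⁻¹³ N.

|F| ≈ 2.69×10⁻¹³ N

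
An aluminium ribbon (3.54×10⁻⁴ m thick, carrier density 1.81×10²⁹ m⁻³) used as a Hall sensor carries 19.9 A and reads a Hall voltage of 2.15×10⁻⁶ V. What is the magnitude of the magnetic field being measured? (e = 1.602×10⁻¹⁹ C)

B ≈ 1.11 T

From V_H = IB/(n e t), B = V_H n e t / I.
B = (2.15×10⁻⁶)(1.81×10²⁹)(1.602×10⁻¹⁹)(3.54×10⁻⁴)/19.9 ≈ 1.11 T.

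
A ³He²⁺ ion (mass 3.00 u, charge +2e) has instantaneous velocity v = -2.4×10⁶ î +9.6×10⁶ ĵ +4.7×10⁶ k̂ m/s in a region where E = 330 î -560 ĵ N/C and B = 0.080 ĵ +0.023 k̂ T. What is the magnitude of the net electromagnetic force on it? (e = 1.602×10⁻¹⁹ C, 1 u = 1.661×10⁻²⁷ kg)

v×B = (-1.55×10⁵, 5.52×10⁴, -1.92×10⁵) N/C.
E + v×B = (-1.55×10⁵, 5.46×10⁴, -1.92×10⁵) N/C.
F = q(E + v×B) = (3.204×10⁻¹⁹ C)·(-1.55×10⁵, 5.46×10⁴, -1.92×10⁵) = (-4.96×10⁻¹⁴, 1.75×10⁻¹⁴, -6.15×10⁻¹⁴) N.
|F| = 8.10×10⁻¹⁴ N.

|F| ≈ 8.10×10⁻¹⁴ N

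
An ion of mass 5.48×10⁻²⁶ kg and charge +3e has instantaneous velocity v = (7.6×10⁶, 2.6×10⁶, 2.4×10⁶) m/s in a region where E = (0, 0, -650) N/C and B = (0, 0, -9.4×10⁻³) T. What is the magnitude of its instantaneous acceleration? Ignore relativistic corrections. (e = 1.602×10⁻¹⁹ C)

|a| ≈ 6.62×10¹¹ m/s²

v×B = (-2.44×10⁴, 7.14×10⁴, 0) N/C.
E + v×B = (-2.44×10⁴, 7.14×10⁴, -650) N/C.
F = q(E + v×B) = (4.806×10⁻¹⁹ C)·(-2.44×10⁴, 7.14×10⁴, -650) = (-1.17×10⁻¹⁴, 3.43×10⁻¹⁴, -3.12×10⁻¹⁶) N.
|a| = |F|/m = 3.629×10⁻¹⁴/5.48×10⁻²⁶ ≈ 6.62×10¹¹ m/s².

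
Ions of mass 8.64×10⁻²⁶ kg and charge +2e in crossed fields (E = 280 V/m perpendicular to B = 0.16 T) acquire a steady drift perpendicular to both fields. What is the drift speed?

v_d ≈ 1800 m/s

In crossed fields the guiding centre drifts at v_d = |E×B|/B² = E/B, independent of charge and mass.
v_d = 280/0.16 = 1800 m/s.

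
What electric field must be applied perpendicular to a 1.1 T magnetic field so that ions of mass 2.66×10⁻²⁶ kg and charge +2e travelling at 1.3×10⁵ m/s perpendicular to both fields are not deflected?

For straight-line motion qE = qvB, so E = vB.
E = 1.3×10⁵ × 1.1 = 1.4×10⁵ V/m.

E = 1.4×10⁵ V/m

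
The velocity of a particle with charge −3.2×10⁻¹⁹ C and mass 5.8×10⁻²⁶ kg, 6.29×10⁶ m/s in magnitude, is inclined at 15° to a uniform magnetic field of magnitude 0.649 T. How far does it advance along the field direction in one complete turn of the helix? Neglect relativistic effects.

v∥ = v cosθ = 6.29×10⁶·cos15° ≈ 6.076×10⁶ m/s.
T = 2πm/(|q|B) = 2π(5.8×10⁻²⁶)/((3.2×10⁻¹⁹)(0.649)) ≈ 1.755×10⁻⁶ s.
pitch = v∥ T = (6.076×10⁶)(1.755×10⁻⁶) ≈ 10.7 m.

p ≈ 10.7 m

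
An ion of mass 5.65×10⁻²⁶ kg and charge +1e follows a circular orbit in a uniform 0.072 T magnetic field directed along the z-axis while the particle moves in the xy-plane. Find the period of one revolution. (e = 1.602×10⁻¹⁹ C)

The cyclotron period depends only on m, q, B: T = 2πm/(|q|B).
T = 2π(5.65×10⁻²⁶)/((1.602×10⁻¹⁹)(0.072)) ≈ 3.1×10⁻⁵ s.

T ≈ 3.1×10⁻⁵ s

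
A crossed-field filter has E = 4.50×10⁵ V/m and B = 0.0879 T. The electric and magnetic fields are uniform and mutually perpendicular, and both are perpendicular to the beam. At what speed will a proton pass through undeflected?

v = 5.12×10⁶ m/s

Straight-line motion ⇒ electric and magnetic forces cancel, so E = vB.
v = E/B = 4.50×10⁵/0.0879 = 5.12×10⁶ m/s.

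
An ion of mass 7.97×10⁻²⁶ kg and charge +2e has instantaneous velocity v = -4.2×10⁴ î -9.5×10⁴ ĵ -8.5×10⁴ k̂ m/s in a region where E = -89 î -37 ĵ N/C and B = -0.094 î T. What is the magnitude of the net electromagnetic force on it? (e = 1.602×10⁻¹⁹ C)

|F| ≈ 3.83×10⁻¹⁵ N

v×B = (0, 7990, -8930) N/C.
E + v×B = (-89.0, 7950, -8930) N/C.
F = q(E + v×B) = (3.204×10⁻¹⁹ C)·(-89.0, 7950, -8930) = (-2.85×10⁻¹⁷, 2.55×10⁻¹⁵, -2.86×10⁻¹⁵) N.
|F| = 3.83×10⁻¹⁵ N.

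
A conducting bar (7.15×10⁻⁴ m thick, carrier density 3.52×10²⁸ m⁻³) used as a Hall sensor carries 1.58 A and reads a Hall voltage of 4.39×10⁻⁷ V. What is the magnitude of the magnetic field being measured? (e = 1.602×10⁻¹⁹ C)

B ≈ 1.12 T

From V_H = IB/(n e t), B = V_H n e t / I.
B = (4.39×10⁻⁷)(3.52×10²⁸)(1.602×10⁻¹⁹)(7.15×10⁻⁴)/1.58 ≈ 1.12 T.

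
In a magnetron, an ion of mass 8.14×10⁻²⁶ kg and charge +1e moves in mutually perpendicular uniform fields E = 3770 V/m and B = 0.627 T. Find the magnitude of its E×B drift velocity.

The E×B drift speed is v_d = E/B.
v_d = 3770/0.627 = 6010 m/s.

v_d ≈ 6010 m/s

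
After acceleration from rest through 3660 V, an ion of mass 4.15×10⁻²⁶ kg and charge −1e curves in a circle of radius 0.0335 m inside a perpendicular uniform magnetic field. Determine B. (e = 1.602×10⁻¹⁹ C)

v = √(2|q|V/m) = √(2·1.602×10⁻¹⁹·3660/4.15×10⁻²⁶) ≈ 1.681×10⁵ m/s.
B = mv/(|q|r) = (4.15×10⁻²⁶)(1.681×10⁵)/((1.602×10⁻¹⁹)(0.0335)) ≈ 1.30 T.

B ≈ 1.30 T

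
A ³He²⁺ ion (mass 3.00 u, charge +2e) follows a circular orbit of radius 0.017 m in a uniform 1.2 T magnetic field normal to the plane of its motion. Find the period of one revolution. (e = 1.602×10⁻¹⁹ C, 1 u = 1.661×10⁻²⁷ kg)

T ≈ 8.1×10⁻⁸ s

The cyclotron period depends only on m, q, B: T = 2πm/(|q|B).
T = 2π(4.983×10⁻²⁷)/((3.204×10⁻¹⁹)(1.2)) ≈ 8.1×10⁻⁸ s.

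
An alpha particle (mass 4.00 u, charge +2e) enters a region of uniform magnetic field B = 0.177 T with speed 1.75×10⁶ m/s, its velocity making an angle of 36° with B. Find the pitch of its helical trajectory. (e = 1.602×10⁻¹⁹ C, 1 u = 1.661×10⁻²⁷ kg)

v∥ = v cosθ = 1.75×10⁶·cos36° ≈ 1.416×10⁶ m/s.
T = 2πm/(|q|B) = 2π(6.644×10⁻²⁷)/((3.204×10⁻¹⁹)(0.177)) ≈ 7.361×10⁻⁷ s.
pitch = v∥ T = (1.416×10⁶)(7.361×10⁻⁷) ≈ 1.04 m.

p ≈ 1.04 m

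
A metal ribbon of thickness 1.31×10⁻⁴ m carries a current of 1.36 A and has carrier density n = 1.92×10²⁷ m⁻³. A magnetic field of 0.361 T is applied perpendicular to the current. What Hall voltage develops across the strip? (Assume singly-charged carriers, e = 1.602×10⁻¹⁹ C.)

V_H = IB/(n e t).
V_H = (1.36)(0.361)/((1.92×10²⁷)(1.602×10⁻¹⁹)(1.31×10⁻⁴)) ≈ 1.22×10⁻⁵ V.

V_H ≈ 1.22×10⁻⁵ V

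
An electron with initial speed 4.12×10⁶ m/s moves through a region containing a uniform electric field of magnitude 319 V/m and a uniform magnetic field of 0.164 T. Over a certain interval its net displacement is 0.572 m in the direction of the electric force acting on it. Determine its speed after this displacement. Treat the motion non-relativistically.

v_f ≈ 9.01×10⁶ m/s

B does no work; ΔKE = |q|E d.
½mv_f² = ½mv₀² + |q|Ed = ½(9.109×10⁻³¹)(4.12×10⁶)² + (1.602×10⁻¹⁹)(319)(0.572) ≈ 7.731×10⁻¹⁸ J + 2.923×10⁻¹⁷ J ≈ 3.696×10⁻¹⁷ J.
v_f = √(2·3.696×10⁻¹⁷/9.109×10⁻³¹) ≈ 9.01×10⁶ m/s.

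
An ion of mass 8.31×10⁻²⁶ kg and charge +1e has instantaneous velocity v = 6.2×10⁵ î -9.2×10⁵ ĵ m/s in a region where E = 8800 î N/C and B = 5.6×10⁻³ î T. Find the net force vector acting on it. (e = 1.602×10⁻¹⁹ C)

v×B = (0, 0, 5150) N/C.
E + v×B = (8800, 0, 5150) N/C.
F = q(E + v×B) = (1.602×10⁻¹⁹ C)·(8800, 0, 5150) = (1.41×10⁻¹⁵, 0, 8.25×10⁻¹⁶) N.

F ≈ (1.41×10⁻¹⁵, 0, 8.25×10⁻¹⁶) N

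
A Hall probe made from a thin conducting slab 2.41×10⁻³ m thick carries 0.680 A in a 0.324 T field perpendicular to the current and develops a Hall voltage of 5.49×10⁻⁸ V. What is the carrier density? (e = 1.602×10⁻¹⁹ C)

n ≈ 1.04×10²⁸ m⁻³

From V_H = IB/(n e t), n = IB/(V_H e t).
n = (0.680)(0.324)/((5.49×10⁻⁸)(1.602×10⁻¹⁹)(2.41×10⁻³)) ≈ 1.04×10²⁸ m⁻³.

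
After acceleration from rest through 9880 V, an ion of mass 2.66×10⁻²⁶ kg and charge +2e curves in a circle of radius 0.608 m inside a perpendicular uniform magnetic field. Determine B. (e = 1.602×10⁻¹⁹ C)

v = √(2|q|V/m) = √(2·3.204×10⁻¹⁹·9880/2.66×10⁻²⁶) ≈ 4.879×10⁵ m/s.
B = mv/(|q|r) = (2.66×10⁻²⁶)(4.879×10⁵)/((3.204×10⁻¹⁹)(0.608)) ≈ 0.0666 T.

B ≈ 0.0666 T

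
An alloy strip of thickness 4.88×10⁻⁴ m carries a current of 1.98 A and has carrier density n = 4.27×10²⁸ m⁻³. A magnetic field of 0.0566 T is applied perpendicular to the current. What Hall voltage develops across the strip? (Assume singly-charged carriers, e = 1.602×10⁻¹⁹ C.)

V_H ≈ 3.36×10⁻⁸ V

V_H = IB/(n e t).
V_H = (1.98)(0.0566)/((4.27×10²⁸)(1.602×10⁻¹⁹)(4.88×10⁻⁴)) ≈ 3.36×10⁻⁸ V.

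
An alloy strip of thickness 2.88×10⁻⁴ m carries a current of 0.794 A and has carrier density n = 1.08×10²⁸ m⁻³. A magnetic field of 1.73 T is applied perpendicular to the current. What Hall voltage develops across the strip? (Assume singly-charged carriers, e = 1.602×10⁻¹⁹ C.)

V_H ≈ 2.76×10⁻⁶ V

V_H = IB/(n e t).
V_H = (0.794)(1.73)/((1.08×10²⁸)(1.602×10⁻¹⁹)(2.88×10⁻⁴)) ≈ 2.76×10⁻⁶ V.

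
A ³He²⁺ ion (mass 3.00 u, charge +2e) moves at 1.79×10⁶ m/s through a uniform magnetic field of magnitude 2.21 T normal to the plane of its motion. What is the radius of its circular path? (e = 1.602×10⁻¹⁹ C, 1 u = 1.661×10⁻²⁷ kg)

The magnetic force provides the centripetal force: |q|vB = mv²/r.
r = mv/(|q|B) = (4.983×10⁻²⁷)(1.79×10⁶)/((3.204×10⁻¹⁹)(2.21)) ≈ 0.0126 m.

r ≈ 0.0126 m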